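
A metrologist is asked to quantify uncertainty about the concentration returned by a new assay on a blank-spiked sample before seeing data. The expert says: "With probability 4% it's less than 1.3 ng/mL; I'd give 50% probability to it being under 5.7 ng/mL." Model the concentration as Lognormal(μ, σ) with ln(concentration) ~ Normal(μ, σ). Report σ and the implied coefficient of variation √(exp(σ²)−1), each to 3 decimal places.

If T ~ Lognormal(μ,σ) then ln T ~ Normal(μ,σ), so the p-quantile of ln T is μ + z_p·σ.
ln(1.3) = 0.2624 and ln(5.7) = 1.74; z_{0.04} = -1.751, z_{0.5} = 0.
σ = (1.74 − 0.2624)/(0 − (-1.751)) = 0.844.
μ = 0.2624 − (-1.751)·0.844 = 1.740.
CV = √(exp(σ²)−1) = √(exp(0.7128)−1) = 1.020.

σ ≈ 0.844, CV ≈ 1.020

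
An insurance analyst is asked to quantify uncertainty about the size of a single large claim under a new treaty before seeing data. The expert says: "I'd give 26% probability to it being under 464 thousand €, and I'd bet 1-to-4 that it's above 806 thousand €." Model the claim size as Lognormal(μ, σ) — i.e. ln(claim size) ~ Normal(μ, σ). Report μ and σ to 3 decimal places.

μ ≈ 6.379, σ ≈ 0.372

If T ~ Lognormal(μ,σ) then ln T ~ Normal(μ,σ), so the p-quantile of ln T is μ + z_p·σ.
ln(464) = 6.14 and ln(806) = 6.692; z_{0.26} = -0.6433, z_{0.8} = 0.8416.
σ = (6.692 − 6.14)/(0.8416 − (-0.6433)) = 0.372.
μ = 6.14 − (-0.6433)·0.372 = 6.379.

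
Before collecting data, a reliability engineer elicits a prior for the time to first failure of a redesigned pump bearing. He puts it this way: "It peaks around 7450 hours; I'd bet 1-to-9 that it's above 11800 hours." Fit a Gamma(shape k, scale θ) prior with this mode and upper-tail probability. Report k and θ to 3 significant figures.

k ≈ 9.87, θ ≈ 840

Gamma(k,θ) with k>1 has mode (k−1)θ, so θ = 7450/(k−1).
Need P(X < 11800) = 0.9 with θ tied to k this way. Start at k = 2, θ = 7450: P(X<11800) ≈ 0.470.
Too low — raise k to concentrate. Iterating converges to k ≈ 9.87.
Then θ = 7450/(9.87−1) ≈ 840.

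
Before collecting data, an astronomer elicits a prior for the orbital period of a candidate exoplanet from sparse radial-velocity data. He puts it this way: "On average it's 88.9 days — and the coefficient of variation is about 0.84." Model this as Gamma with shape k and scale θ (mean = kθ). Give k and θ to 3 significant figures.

For Gamma(k, scale θ): mean = kθ, variance = kθ², so CV = 1/√k.
CV = 0.84, hence k = 1/CV² = 1.42.
Then θ = mean/k = 88.9/1.42 = 62.7.

k ≈ 1.42, θ ≈ 62.7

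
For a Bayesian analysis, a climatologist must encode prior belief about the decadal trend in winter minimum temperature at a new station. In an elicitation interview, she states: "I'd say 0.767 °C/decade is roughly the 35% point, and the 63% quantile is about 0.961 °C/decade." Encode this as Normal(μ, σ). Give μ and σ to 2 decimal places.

The p-quantile of Normal(μ,σ) is μ + z_p·σ, with z_{0.35} = -0.3853 and z_{0.63} = 0.3319.
Eliminate σ: μ = (z₂·x₁ − z₁·x₂)/(z₂ − z₁) = (0.3319·0.767 − (-0.3853)·0.961)/0.7172 = 0.87.
Then σ = (x₂ − x₁)/(z₂ − z₁) = (0.961 − 0.767)/0.7172 = 0.27.

μ = 0.87, σ = 0.27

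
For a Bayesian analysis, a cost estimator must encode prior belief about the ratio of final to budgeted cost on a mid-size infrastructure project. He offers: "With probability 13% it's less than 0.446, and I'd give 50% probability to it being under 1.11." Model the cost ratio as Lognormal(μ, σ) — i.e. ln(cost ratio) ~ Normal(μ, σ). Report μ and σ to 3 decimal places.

μ ≈ 0.104, σ ≈ 0.809

If T ~ Lognormal(μ,σ) then ln T ~ Normal(μ,σ), so the p-quantile of ln T is μ + z_p·σ.
ln(0.446) = -0.8074 and ln(1.11) = 0.1044; z_{0.13} = -1.126, z_{0.5} = 0.
σ = (0.1044 − -0.8074)/(0 − (-1.126)) = 0.809.
μ = -0.8074 − (-1.126)·0.809 = 0.104.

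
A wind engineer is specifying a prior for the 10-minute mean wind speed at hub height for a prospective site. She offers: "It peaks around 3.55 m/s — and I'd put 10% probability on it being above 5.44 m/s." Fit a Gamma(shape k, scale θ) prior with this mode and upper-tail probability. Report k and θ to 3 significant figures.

k ≈ 11.2, θ ≈ 0.347

Gamma(k,θ) with k>1 has mode (k−1)θ, so θ = 3.55/(k−1).
Need P(X < 5.44) = 0.9 with θ tied to k this way. Start at k = 2, θ = 3.55: P(X<5.44) ≈ 0.453.
Too low — raise k to concentrate. Iterating converges to k ≈ 11.2.
Then θ = 3.55/(11.2−1) ≈ 0.347.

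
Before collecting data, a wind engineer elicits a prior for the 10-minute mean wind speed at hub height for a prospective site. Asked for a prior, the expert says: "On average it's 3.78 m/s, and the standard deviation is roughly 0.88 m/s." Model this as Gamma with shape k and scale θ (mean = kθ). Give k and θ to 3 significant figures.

For Gamma(k, scale θ): mean = kθ, variance = kθ², so CV = 1/√k.
CV = SD/mean = 0.88/3.78 = 0.2328, hence k = 1/CV² = 18.5.
Then θ = mean/k = 3.78/18.5 = 0.205.

k ≈ 18.5, θ ≈ 0.205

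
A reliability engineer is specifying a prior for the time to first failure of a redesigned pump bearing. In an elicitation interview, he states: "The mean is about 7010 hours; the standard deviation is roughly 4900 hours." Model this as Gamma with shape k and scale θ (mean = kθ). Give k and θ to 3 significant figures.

For Gamma(k, scale θ): mean = kθ, variance = kθ², so CV = 1/√k.
CV = SD/mean = 4900/7010 = 0.699, hence k = 1/CV² = 2.05.
Then θ = mean/k = 7010/2.05 = 3430.

k ≈ 2.05, θ ≈ 3430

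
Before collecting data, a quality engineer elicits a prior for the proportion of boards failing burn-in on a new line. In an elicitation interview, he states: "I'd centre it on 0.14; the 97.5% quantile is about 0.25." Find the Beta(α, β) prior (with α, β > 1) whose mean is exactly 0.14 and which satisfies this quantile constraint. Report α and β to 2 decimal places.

With mean 0.14 fixed, write α = 0.14s, β = 0.86s where s = α+β.
Need P(θ < 0.25) = 0.975 under Beta(0.14s, 0.86s). Normal approximation: (q−m)/√(m(1−m)/s) ≈ z_{0.975} = 1.96, so s ≈ 0.14·0.86·(1.96)²/(0.25−0.14)² = 38.2.
At s = 38.2: P(θ<0.25) ≈ 0.961. Adjusting to match 0.975 gives s ≈ 48.09.
So α = 0.14·48.09 ≈ 6.73, β = 0.86·48.09 ≈ 41.36.

α ≈ 6.73, β ≈ 41.36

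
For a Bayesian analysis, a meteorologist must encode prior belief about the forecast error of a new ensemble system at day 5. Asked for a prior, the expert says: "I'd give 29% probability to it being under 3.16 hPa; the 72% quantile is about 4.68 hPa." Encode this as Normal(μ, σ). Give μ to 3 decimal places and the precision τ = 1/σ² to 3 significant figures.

The p-quantile of Normal(μ,σ) is μ + z_p·σ, with z_{0.29} = -0.5534 and z_{0.72} = 0.5828.
Eliminate σ: μ = (z₂·x₁ − z₁·x₂)/(z₂ − z₁) = (0.5828·3.16 − (-0.5534)·4.68)/1.136 = 3.900.
Then σ = (x₂ − x₁)/(z₂ − z₁) = (4.68 − 3.16)/1.136 = 1.338.
Precision τ = 1/σ² = 1/1.338² = 0.559.

μ = 3.900, τ = 0.559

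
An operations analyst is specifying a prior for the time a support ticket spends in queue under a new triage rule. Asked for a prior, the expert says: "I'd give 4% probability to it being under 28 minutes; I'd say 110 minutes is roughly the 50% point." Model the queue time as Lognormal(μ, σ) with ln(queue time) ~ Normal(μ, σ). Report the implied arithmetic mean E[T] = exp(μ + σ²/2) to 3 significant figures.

If T ~ Lognormal(μ,σ) then ln T ~ Normal(μ,σ), so the p-quantile of ln T is μ + z_p·σ.
ln(28) = 3.332 and ln(110) = 4.7; z_{0.04} = -1.751, z_{0.5} = 0.
σ = (4.7 − 3.332)/(0 − (-1.751)) = 0.782.
μ = 3.332 − (-1.751)·0.782 = 4.700.
E[T] = exp(μ + σ²/2) = exp(4.700 + 0.3054) = 149 minutes.

E[T] ≈ 149 minutes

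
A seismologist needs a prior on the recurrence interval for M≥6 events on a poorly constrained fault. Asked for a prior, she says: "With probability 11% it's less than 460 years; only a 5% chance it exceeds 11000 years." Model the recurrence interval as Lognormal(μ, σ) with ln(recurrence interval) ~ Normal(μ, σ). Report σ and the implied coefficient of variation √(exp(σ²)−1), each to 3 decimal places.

If T ~ Lognormal(μ,σ) then ln T ~ Normal(μ,σ), so the p-quantile of ln T is μ + z_p·σ.
ln(460) = 6.131 and ln(11000) = 9.306; z_{0.11} = -1.227, z_{0.95} = 1.645.
σ = (9.306 − 6.131)/(1.645 − (-1.227)) = 1.106.
μ = 6.131 − (-1.227)·1.106 = 7.487.
CV = √(exp(σ²)−1) = √(exp(1.2222)−1) = 1.547.

σ ≈ 1.106, CV ≈ 1.547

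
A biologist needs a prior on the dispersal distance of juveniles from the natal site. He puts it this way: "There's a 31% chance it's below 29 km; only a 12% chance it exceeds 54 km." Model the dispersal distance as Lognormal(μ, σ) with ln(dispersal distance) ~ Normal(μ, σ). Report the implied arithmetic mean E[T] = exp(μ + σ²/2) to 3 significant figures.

If T ~ Lognormal(μ,σ) then ln T ~ Normal(μ,σ), so the p-quantile of ln T is μ + z_p·σ.
ln(29) = 3.367 and ln(54) = 3.989; z_{0.31} = -0.4959, z_{0.88} = 1.175.
σ = (3.989 − 3.367)/(1.175 − (-0.4959)) = 0.372.
μ = 3.367 − (-0.4959)·0.372 = 3.552.
E[T] = exp(μ + σ²/2) = exp(3.552 + 0.0692) = 37.4 km.

E[T] ≈ 37.4 km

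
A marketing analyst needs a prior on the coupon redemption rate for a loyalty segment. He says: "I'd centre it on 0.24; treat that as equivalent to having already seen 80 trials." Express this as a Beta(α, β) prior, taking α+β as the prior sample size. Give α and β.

Under the effective-sample-size interpretation, Beta(α, β) has prior mean α/(α+β) and prior sample size α+β.
So α+β = 80 and α/(α+β) = 0.24, giving α = 0.24·80 = 19.2 and β = 80 − 19.2 = 60.8.

α = 19.2, β = 60.8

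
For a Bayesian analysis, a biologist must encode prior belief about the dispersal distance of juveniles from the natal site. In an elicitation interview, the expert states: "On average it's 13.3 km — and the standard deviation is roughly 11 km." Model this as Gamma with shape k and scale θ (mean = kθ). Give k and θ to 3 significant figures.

k ≈ 1.46, θ ≈ 9.1

For Gamma(k, scale θ): mean = kθ, variance = kθ², so CV = 1/√k.
CV = SD/mean = 11/13.3 = 0.8271, hence k = 1/CV² = 1.46.
Then θ = mean/k = 13.3/1.46 = 9.1.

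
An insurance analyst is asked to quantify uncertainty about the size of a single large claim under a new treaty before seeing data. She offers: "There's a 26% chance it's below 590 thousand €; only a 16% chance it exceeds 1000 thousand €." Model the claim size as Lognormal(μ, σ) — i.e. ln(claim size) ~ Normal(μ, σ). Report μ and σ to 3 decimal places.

If T ~ Lognormal(μ,σ) then ln T ~ Normal(μ,σ), so the p-quantile of ln T is μ + z_p·σ.
ln(590) = 6.38 and ln(1000) = 6.908; z_{0.26} = -0.6433, z_{0.84} = 0.9945.
σ = (6.908 − 6.38)/(0.9945 − (-0.6433)) = 0.322.
μ = 6.38 − (-0.6433)·0.322 = 6.587.

μ ≈ 6.587, σ ≈ 0.322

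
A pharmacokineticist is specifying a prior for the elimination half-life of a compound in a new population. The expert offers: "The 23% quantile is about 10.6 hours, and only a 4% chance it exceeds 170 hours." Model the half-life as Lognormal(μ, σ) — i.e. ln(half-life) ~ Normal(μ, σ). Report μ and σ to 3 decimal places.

μ ≈ 3.184, σ ≈ 1.115

If T ~ Lognormal(μ,σ) then ln T ~ Normal(μ,σ), so the p-quantile of ln T is μ + z_p·σ.
ln(10.6) = 2.361 and ln(170) = 5.136; z_{0.23} = -0.7388, z_{0.96} = 1.751.
σ = (5.136 − 2.361)/(1.751 − (-0.7388)) = 1.115.
μ = 2.361 − (-0.7388)·1.115 = 3.184.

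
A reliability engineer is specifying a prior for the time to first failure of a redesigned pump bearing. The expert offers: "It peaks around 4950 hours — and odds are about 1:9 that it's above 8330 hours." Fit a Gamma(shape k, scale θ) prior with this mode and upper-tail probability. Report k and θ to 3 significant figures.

k ≈ 7.98, θ ≈ 709

Gamma(k,θ) with k>1 has mode (k−1)θ, so θ = 4950/(k−1).
Need P(X < 8330) = 0.9 with θ tied to k this way. Start at k = 2, θ = 4950: P(X<8330) ≈ 0.501.
Too low — raise k to concentrate. Iterating converges to k ≈ 7.98.
Then θ = 4950/(7.98−1) ≈ 709.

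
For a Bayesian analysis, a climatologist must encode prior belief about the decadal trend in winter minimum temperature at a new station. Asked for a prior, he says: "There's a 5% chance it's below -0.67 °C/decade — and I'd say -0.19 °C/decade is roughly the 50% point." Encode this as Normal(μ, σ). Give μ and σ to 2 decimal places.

μ = -0.19, σ = 0.29

The p-quantile of Normal(μ,σ) is μ + z_p·σ, with z_{0.05} = -1.645 and z_{0.5} = 0.
Eliminate σ: μ = (z₂·x₁ − z₁·x₂)/(z₂ − z₁) = (0·-0.67 − (-1.645)·-0.19)/1.645 = -0.19.
Then σ = (x₂ − x₁)/(z₂ − z₁) = (-0.19 − -0.67)/1.645 = 0.29.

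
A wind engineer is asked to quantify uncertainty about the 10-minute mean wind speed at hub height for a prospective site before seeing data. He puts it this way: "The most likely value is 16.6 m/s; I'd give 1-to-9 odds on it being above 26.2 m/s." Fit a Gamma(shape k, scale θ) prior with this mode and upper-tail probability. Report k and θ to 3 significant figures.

k ≈ 10, θ ≈ 1.84

Gamma(k,θ) with k>1 has mode (k−1)θ, so θ = 16.6/(k−1).
Need P(X < 26.2) = 0.9 with θ tied to k this way. Start at k = 2, θ = 16.6: P(X<26.2) ≈ 0.468.
Too low — raise k to concentrate. Iterating converges to k ≈ 10.
Then θ = 16.6/(10−1) ≈ 1.84.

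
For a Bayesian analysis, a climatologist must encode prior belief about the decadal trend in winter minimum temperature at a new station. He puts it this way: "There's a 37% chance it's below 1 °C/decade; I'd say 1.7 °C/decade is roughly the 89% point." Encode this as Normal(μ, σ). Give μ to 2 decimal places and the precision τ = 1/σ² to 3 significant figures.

The p-quantile of Normal(μ,σ) is μ + z_p·σ, with z_{0.37} = -0.3319 and z_{0.89} = 1.227.
Eliminate σ: μ = (z₂·x₁ − z₁·x₂)/(z₂ − z₁) = (1.227·1 − (-0.3319)·1.7)/1.558 = 1.15.
Then σ = (x₂ − x₁)/(z₂ − z₁) = (1.7 − 1)/1.558 = 0.45.
Precision τ = 1/σ² = 1/0.4492² = 4.96.

μ = 1.15, τ = 4.96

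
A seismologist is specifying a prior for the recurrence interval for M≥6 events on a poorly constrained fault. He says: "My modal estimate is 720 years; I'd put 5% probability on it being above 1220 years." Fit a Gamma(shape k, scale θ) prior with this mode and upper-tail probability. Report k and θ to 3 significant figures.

k ≈ 11, θ ≈ 71.7

Gamma(k,θ) with k>1 has mode (k−1)θ, so θ = 720/(k−1).
Need P(X < 1220) = 0.95 with θ tied to k this way. Start at k = 2, θ = 720: P(X<1220) ≈ 0.505.
Too low — raise k to concentrate. Iterating converges to k ≈ 11.
Then θ = 720/(11−1) ≈ 71.7.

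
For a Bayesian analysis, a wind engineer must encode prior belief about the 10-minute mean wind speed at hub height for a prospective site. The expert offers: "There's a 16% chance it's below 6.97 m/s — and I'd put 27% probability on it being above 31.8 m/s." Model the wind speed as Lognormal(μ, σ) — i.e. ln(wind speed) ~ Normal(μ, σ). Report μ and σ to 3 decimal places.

μ ≈ 2.881, σ ≈ 0.944

If T ~ Lognormal(μ,σ) then ln T ~ Normal(μ,σ), so the p-quantile of ln T is μ + z_p·σ.
ln(6.97) = 1.942 and ln(31.8) = 3.459; z_{0.16} = -0.9945, z_{0.73} = 0.6128.
σ = (3.459 − 1.942)/(0.6128 − (-0.9945)) = 0.944.
μ = 1.942 − (-0.9945)·0.944 = 2.881.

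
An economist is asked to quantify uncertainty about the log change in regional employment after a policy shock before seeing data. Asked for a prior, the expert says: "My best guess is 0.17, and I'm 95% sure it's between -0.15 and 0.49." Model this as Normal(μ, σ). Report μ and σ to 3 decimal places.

A symmetric 95% interval runs μ ± z·σ with z = 1.96.
Half-width = 0.32, so σ = 0.32/1.96 = 0.163.
μ is the stated best guess, 0.170.

μ = 0.170, σ = 0.163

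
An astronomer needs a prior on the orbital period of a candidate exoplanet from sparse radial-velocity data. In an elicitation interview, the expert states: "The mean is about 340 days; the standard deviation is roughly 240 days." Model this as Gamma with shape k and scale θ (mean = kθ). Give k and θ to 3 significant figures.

For Gamma(k, scale θ): mean = kθ, variance = kθ², so CV = 1/√k.
CV = SD/mean = 240/340 = 0.7059, hence k = 1/CV² = 2.01.
Then θ = mean/k = 340/2.01 = 169.

k ≈ 2.01, θ ≈ 169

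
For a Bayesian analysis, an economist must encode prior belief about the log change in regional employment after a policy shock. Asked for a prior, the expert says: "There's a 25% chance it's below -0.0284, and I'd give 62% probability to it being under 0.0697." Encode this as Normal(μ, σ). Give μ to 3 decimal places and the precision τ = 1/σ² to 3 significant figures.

μ = 0.039, τ = 99.8

For Normal(μ,σ), the p-quantile is μ + z_p·σ. Here z_{0.25} = -0.6745, z_{0.62} = 0.3055.
So -0.0284 = μ − 0.6745σ and 0.0697 = μ + 0.3055σ.
Subtracting: σ = (0.0697 − -0.0284)/(0.3055 − (-0.6745)) = 0.100.
Then μ = -0.0284 − (-0.6745)·0.100 = 0.039.
Precision τ = 1/σ² = 1/0.1001² = 99.8.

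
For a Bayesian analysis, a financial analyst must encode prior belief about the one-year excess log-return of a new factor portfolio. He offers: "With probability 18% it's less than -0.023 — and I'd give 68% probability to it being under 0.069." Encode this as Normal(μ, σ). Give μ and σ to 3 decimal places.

μ = 0.038, σ = 0.067

The p-quantile of Normal(μ,σ) is μ + z_p·σ, with z_{0.18} = -0.9154 and z_{0.68} = 0.4677.
Eliminate σ: μ = (z₂·x₁ − z₁·x₂)/(z₂ − z₁) = (0.4677·-0.023 − (-0.9154)·0.069)/1.383 = 0.038.
Then σ = (x₂ − x₁)/(z₂ − z₁) = (0.069 − -0.023)/1.383 = 0.067.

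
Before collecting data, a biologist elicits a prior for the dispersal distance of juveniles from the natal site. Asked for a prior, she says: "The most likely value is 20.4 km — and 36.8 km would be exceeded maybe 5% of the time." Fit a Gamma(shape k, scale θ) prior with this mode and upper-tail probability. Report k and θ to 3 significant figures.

k ≈ 9.01, θ ≈ 2.55

Gamma(k,θ) with k>1 has mode (k−1)θ, so θ = 20.4/(k−1).
Need P(X < 36.8) = 0.95 with θ tied to k this way. Start at k = 2, θ = 20.4: P(X<36.8) ≈ 0.538.
Too low — raise k to concentrate. Iterating converges to k ≈ 9.01.
Then θ = 20.4/(9.01−1) ≈ 2.55.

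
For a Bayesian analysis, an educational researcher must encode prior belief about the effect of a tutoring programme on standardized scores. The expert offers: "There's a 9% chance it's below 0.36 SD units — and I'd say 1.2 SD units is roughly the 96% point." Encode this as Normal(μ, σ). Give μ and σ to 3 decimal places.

μ = 0.724, σ = 0.272

The p-quantile of Normal(μ,σ) is μ + z_p·σ, with z_{0.09} = -1.341 and z_{0.96} = 1.751.
Eliminate σ: μ = (z₂·x₁ − z₁·x₂)/(z₂ − z₁) = (1.751·0.36 − (-1.341)·1.2)/3.091 = 0.724.
Then σ = (x₂ − x₁)/(z₂ − z₁) = (1.2 − 0.36)/3.091 = 0.272.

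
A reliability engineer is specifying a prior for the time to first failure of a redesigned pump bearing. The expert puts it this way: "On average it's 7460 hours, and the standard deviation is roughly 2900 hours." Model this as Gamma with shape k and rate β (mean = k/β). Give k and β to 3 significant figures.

For Gamma(k, rate β): mean = k/β, variance = k/β², so CV = 1/√k.
CV = SD/mean = 2900/7460 = 0.3887, hence k = 1/CV² = 6.62.
Then β = k/mean = 6.62/7460 = 0.000887.

k ≈ 6.62, β ≈ 0.000887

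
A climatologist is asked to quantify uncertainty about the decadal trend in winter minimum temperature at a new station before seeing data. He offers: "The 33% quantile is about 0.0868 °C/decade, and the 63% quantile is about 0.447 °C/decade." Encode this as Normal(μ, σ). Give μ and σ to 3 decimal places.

The p-quantile of Normal(μ,σ) is μ + z_p·σ, with z_{0.33} = -0.4399 and z_{0.63} = 0.3319.
Eliminate σ: μ = (z₂·x₁ − z₁·x₂)/(z₂ − z₁) = (0.3319·0.0868 − (-0.4399)·0.447)/0.7718 = 0.292.
Then σ = (x₂ − x₁)/(z₂ − z₁) = (0.447 − 0.0868)/0.7718 = 0.467.

μ = 0.292, σ = 0.467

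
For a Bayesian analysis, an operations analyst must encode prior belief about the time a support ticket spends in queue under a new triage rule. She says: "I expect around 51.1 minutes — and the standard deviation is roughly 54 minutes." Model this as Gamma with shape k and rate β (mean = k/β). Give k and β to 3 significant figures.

k ≈ 0.895, β ≈ 0.0175

For Gamma(k, rate β): mean = k/β, variance = k/β², so CV = 1/√k.
CV = SD/mean = 54/51.1 = 1.057, hence k = 1/CV² = 0.895.
Then β = k/mean = 0.895/51.1 = 0.0175.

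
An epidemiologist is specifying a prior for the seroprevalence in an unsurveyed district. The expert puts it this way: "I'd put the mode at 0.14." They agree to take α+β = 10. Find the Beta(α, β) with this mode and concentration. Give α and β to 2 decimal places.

For α,β > 1 the Beta mode is (α−1)/(α+β−2). With α+β = 10, the mode is (α−1)/8.
Set (α−1)/8 = 0.14 → α = 1 + 0.14·8 = 2.12.
β = 10 − α = 7.88.

α = 2.12, β = 7.88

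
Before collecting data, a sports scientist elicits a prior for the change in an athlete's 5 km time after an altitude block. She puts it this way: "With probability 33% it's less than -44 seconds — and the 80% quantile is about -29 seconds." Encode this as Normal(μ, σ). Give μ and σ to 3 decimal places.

μ = -38.851, σ = 11.705

The p-quantile of Normal(μ,σ) is μ + z_p·σ, with z_{0.33} = -0.4399 and z_{0.8} = 0.8416.
Eliminate σ: μ = (z₂·x₁ − z₁·x₂)/(z₂ − z₁) = (0.8416·-44 − (-0.4399)·-29)/1.282 = -38.851.
Then σ = (x₂ − x₁)/(z₂ − z₁) = (-29 − -44)/1.282 = 11.705.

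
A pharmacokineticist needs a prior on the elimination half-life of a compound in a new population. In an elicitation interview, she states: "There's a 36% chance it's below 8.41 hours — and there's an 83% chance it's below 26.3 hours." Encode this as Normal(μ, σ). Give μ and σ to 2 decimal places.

For Normal(μ,σ), the p-quantile is μ + z_p·σ. Here z_{0.36} = -0.3585, z_{0.83} = 0.9542.
So 8.41 = μ − 0.3585σ and 26.3 = μ + 0.9542σ.
Subtracting: σ = (26.3 − 8.41)/(0.9542 − (-0.3585)) = 13.63.
Then μ = 8.41 − (-0.3585)·13.63 = 13.30.

μ = 13.30, σ = 13.63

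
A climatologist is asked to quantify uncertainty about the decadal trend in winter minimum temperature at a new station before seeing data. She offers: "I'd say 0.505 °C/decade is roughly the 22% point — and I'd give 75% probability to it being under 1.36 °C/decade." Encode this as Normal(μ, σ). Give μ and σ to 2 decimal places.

The p-quantile of Normal(μ,σ) is μ + z_p·σ, with z_{0.22} = -0.7722 and z_{0.75} = 0.6745.
Eliminate σ: μ = (z₂·x₁ − z₁·x₂)/(z₂ − z₁) = (0.6745·0.505 − (-0.7722)·1.36)/1.447 = 0.96.
Then σ = (x₂ − x₁)/(z₂ − z₁) = (1.36 − 0.505)/1.447 = 0.59.

μ = 0.96, σ = 0.59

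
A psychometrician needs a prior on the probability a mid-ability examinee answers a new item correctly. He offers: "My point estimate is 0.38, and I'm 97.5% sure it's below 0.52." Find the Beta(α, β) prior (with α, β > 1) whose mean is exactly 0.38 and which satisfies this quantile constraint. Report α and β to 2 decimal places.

With mean 0.38 fixed, write α = 0.38s, β = 0.62s where s = α+β.
Need P(θ < 0.52) = 0.975 under Beta(0.38s, 0.62s). Normal approximation: (q−m)/√(m(1−m)/s) ≈ z_{0.975} = 1.96, so s ≈ 0.38·0.62·(1.96)²/(0.52−0.38)² = 46.2.
At s = 46.2: P(θ<0.52) ≈ 0.973. Adjusting to match 0.975 gives s ≈ 47.97.
So α = 0.38·47.97 ≈ 18.23, β = 0.62·47.97 ≈ 29.74.

α ≈ 18.23, β ≈ 29.74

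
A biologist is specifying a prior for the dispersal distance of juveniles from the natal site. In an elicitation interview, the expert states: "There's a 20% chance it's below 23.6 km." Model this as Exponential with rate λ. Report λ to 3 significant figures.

λ ≈ 0.00946

P(T < 23.6) = 1 − e^(−λ·23.6) = 0.2, so λ = −ln(1−0.2)/23.6 = −ln(0.8)/23.6 = 0.00946.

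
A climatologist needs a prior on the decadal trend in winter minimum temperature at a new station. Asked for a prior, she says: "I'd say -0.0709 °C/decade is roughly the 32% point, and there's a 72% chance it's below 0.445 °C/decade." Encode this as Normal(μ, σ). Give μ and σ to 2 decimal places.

μ = 0.16, σ = 0.49

For Normal(μ,σ), the p-quantile is μ + z_p·σ. Here z_{0.32} = -0.4677, z_{0.72} = 0.5828.
So -0.0709 = μ − 0.4677σ and 0.445 = μ + 0.5828σ.
Subtracting: σ = (0.445 − -0.0709)/(0.5828 − (-0.4677)) = 0.49.
Then μ = -0.0709 − (-0.4677)·0.49 = 0.16.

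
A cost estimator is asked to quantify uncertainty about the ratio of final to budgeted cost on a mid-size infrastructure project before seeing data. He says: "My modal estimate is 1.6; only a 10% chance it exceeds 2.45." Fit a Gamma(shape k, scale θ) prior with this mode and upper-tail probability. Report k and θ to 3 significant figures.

k ≈ 11.3, θ ≈ 0.156

Gamma(k,θ) with k>1 has mode (k−1)θ, so θ = 1.6/(k−1).
Need P(X < 2.45) = 0.9 with θ tied to k this way. Start at k = 2, θ = 1.6: P(X<2.45) ≈ 0.453.
Too low — raise k to concentrate. Iterating converges to k ≈ 11.3.
Then θ = 1.6/(11.3−1) ≈ 0.156.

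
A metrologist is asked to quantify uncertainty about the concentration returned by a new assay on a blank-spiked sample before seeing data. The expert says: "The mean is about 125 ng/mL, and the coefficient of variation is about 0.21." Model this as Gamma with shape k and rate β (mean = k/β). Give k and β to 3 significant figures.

k ≈ 22.7, β ≈ 0.181

For Gamma(k, rate β): mean = k/β, variance = k/β², so CV = 1/√k.
CV = 0.21, hence k = 1/CV² = 22.7.
Then β = k/mean = 22.7/125 = 0.181.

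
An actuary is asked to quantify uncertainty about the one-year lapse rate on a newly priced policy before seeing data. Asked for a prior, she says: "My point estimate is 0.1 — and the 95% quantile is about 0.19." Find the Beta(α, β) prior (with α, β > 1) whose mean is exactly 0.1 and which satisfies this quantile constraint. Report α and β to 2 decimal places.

α ≈ 3.75, β ≈ 33.79

With mean 0.1 fixed, write α = 0.1s, β = 0.9s where s = α+β.
Need P(θ < 0.19) = 0.95 under Beta(0.1s, 0.9s). Normal approximation: (q−m)/√(m(1−m)/s) ≈ z_{0.95} = 1.64, so s ≈ 0.1·0.9·(1.64)²/(0.19−0.1)² = 30.1.
At s = 30.1: P(θ<0.19) ≈ 0.933. Adjusting to match 0.95 gives s ≈ 37.54.
So α = 0.1·37.54 ≈ 3.75, β = 0.9·37.54 ≈ 33.79.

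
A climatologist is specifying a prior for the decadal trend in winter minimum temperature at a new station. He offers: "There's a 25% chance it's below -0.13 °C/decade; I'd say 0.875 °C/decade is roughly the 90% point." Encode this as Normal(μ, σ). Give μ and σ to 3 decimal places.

The p-quantile of Normal(μ,σ) is μ + z_p·σ, with z_{0.25} = -0.6745 and z_{0.9} = 1.282.
Eliminate σ: μ = (z₂·x₁ − z₁·x₂)/(z₂ − z₁) = (1.282·-0.13 − (-0.6745)·0.875)/1.956 = 0.217.
Then σ = (x₂ − x₁)/(z₂ − z₁) = (0.875 − -0.13)/1.956 = 0.514.

μ = 0.217, σ = 0.514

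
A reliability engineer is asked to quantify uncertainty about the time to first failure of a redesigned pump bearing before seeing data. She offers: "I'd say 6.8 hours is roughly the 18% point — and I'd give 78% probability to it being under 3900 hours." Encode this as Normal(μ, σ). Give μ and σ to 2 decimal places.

μ = 2118.55, σ = 2307.00

The p-quantile of Normal(μ,σ) is μ + z_p·σ, with z_{0.18} = -0.9154 and z_{0.78} = 0.7722.
Eliminate σ: μ = (z₂·x₁ − z₁·x₂)/(z₂ − z₁) = (0.7722·6.8 − (-0.9154)·3900)/1.688 = 2118.55.
Then σ = (x₂ − x₁)/(z₂ − z₁) = (3900 − 6.8)/1.688 = 2307.00.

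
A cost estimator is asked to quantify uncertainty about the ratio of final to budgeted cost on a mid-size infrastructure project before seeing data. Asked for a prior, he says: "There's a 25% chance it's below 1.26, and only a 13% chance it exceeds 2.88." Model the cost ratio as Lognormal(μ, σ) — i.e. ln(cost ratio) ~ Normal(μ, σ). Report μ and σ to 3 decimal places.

If T ~ Lognormal(μ,σ) then ln T ~ Normal(μ,σ), so the p-quantile of ln T is μ + z_p·σ.
ln(1.26) = 0.2311 and ln(2.88) = 1.058; z_{0.25} = -0.6745, z_{0.87} = 1.126.
σ = (1.058 − 0.2311)/(1.126 − (-0.6745)) = 0.459.
μ = 0.2311 − (-0.6745)·0.459 = 0.541.

μ ≈ 0.541, σ ≈ 0.459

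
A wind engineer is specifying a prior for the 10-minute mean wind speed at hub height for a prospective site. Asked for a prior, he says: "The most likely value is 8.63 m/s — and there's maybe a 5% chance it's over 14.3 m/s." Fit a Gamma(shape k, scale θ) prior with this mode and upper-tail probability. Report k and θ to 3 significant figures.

k ≈ 12, θ ≈ 0.788

Gamma(k,θ) with k>1 has mode (k−1)θ, so θ = 8.63/(k−1).
Need P(X < 14.3) = 0.95 with θ tied to k this way. Start at k = 2, θ = 8.63: P(X<14.3) ≈ 0.493.
Too low — raise k to concentrate. Iterating converges to k ≈ 12.
Then θ = 8.63/(12−1) ≈ 0.788.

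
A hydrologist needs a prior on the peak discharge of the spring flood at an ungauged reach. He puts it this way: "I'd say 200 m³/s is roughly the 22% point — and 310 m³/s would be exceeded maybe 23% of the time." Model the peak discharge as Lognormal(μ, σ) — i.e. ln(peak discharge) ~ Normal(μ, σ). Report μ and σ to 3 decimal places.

μ ≈ 5.522, σ ≈ 0.290

If T ~ Lognormal(μ,σ) then ln T ~ Normal(μ,σ), so the p-quantile of ln T is μ + z_p·σ.
ln(200) = 5.298 and ln(310) = 5.737; z_{0.22} = -0.7722, z_{0.77} = 0.7388.
σ = (5.737 − 5.298)/(0.7388 − (-0.7722)) = 0.290.
μ = 5.298 − (-0.7722)·0.290 = 5.522.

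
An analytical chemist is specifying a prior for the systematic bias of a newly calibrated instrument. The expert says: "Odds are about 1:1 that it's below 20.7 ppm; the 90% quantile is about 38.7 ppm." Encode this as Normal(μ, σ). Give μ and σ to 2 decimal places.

The p-quantile of Normal(μ,σ) is μ + z_p·σ, with z_{0.5} = 0 and z_{0.9} = 1.282.
Eliminate σ: μ = (z₂·x₁ − z₁·x₂)/(z₂ − z₁) = (1.282·20.7 − (0)·38.7)/1.282 = 20.70.
Then σ = (x₂ − x₁)/(z₂ − z₁) = (38.7 − 20.7)/1.282 = 14.05.

μ = 20.70, σ = 14.05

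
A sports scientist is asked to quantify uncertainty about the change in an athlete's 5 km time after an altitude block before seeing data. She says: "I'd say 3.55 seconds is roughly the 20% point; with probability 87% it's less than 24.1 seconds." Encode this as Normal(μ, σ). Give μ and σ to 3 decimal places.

The p-quantile of Normal(μ,σ) is μ + z_p·σ, with z_{0.2} = -0.8416 and z_{0.87} = 1.126.
Eliminate σ: μ = (z₂·x₁ − z₁·x₂)/(z₂ − z₁) = (1.126·3.55 − (-0.8416)·24.1)/1.968 = 12.338.
Then σ = (x₂ − x₁)/(z₂ − z₁) = (24.1 − 3.55)/1.968 = 10.442.

μ = 12.338, σ = 10.442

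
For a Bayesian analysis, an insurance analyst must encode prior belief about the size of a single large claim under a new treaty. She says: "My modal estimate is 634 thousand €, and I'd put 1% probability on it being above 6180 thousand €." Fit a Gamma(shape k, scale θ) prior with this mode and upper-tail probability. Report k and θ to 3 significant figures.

k ≈ 1.6, θ ≈ 1050

Gamma(k,θ) with k>1 has mode (k−1)θ, so θ = 634/(k−1).
Need P(X < 6180) = 0.99 with θ tied to k this way. Start at k = 2, θ = 634: P(X<6180) ≈ 0.999.
Too high — lower k to spread out. Iterating converges to k ≈ 1.6.
Then θ = 634/(1.6−1) ≈ 1050.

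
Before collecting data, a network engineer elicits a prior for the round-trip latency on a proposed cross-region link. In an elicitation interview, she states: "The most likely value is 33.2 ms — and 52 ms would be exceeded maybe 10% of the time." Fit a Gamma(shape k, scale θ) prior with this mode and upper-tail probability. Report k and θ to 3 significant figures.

Gamma(k,θ) with k>1 has mode (k−1)θ, so θ = 33.2/(k−1).
Need P(X < 52) = 0.9 with θ tied to k this way. Start at k = 2, θ = 33.2: P(X<52) ≈ 0.464.
Too low — raise k to concentrate. Iterating converges to k ≈ 10.3.
Then θ = 33.2/(10.3−1) ≈ 3.57.

k ≈ 10.3, θ ≈ 3.57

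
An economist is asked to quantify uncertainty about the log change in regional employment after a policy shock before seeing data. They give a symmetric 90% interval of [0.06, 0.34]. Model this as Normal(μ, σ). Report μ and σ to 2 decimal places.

A symmetric 90% interval runs μ ± z·σ with z = 1.645.
Half-width = 0.14, so σ = 0.14/1.645 = 0.09.
μ is the interval midpoint, 0.20.

μ = 0.20, σ = 0.09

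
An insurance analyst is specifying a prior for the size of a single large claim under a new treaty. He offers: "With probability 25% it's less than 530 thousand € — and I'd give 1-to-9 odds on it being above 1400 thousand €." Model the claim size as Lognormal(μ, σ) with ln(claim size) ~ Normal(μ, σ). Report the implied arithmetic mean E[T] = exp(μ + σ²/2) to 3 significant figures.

E[T] ≈ 838 thousand €

If T ~ Lognormal(μ,σ) then ln T ~ Normal(μ,σ), so the p-quantile of ln T is μ + z_p·σ.
ln(530) = 6.273 and ln(1400) = 7.244; z_{0.25} = -0.6745, z_{0.9} = 1.282.
σ = (7.244 − 6.273)/(1.282 − (-0.6745)) = 0.497.
μ = 6.273 − (-0.6745)·0.497 = 6.608.
E[T] = exp(μ + σ²/2) = exp(6.608 + 0.1233) = 838 thousand €.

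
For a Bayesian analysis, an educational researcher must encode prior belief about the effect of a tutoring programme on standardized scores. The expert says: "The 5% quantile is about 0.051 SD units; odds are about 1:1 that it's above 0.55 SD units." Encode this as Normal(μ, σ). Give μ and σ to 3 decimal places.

μ = 0.550, σ = 0.303

For Normal(μ,σ), the p-quantile is μ + z_p·σ. Here z_{0.05} = -1.645, z_{0.5} = 0.
So 0.051 = μ − 1.645σ and 0.55 = μ + 0σ.
Subtracting: σ = (0.55 − 0.051)/(0 − (-1.645)) = 0.303.
Then μ = 0.051 − (-1.645)·0.303 = 0.550.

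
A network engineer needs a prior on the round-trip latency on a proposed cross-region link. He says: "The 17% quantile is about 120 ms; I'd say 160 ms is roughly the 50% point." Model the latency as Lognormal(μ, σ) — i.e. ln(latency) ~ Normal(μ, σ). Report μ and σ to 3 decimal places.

If T ~ Lognormal(μ,σ) then ln T ~ Normal(μ,σ), so the p-quantile of ln T is μ + z_p·σ.
ln(120) = 4.787 and ln(160) = 5.075; z_{0.17} = -0.9542, z_{0.5} = 0.
σ = (5.075 − 4.787)/(0 − (-0.9542)) = 0.302.
μ = 4.787 − (-0.9542)·0.302 = 5.075.

μ ≈ 5.075, σ ≈ 0.302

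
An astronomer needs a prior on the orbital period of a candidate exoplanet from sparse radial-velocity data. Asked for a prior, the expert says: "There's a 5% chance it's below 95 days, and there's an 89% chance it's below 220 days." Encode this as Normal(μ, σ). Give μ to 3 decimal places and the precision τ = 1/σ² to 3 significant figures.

For Normal(μ,σ), the p-quantile is μ + z_p·σ. Here z_{0.05} = -1.645, z_{0.89} = 1.227.
So 95 = μ − 1.645σ and 220 = μ + 1.227σ.
Subtracting: σ = (220 − 95)/(1.227 − (-1.645)) = 43.533.
Then μ = 95 − (-1.645)·43.533 = 166.605.
Precision τ = 1/σ² = 1/43.53² = 0.000528.

μ = 166.605, τ = 0.000528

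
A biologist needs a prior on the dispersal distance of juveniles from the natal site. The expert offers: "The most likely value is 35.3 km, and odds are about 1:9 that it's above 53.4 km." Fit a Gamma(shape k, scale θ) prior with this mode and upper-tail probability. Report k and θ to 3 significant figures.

k ≈ 11.9, θ ≈ 3.25

Gamma(k,θ) with k>1 has mode (k−1)θ, so θ = 35.3/(k−1).
Need P(X < 53.4) = 0.9 with θ tied to k this way. Start at k = 2, θ = 35.3: P(X<53.4) ≈ 0.446.
Too low — raise k to concentrate. Iterating converges to k ≈ 11.9.
Then θ = 35.3/(11.9−1) ≈ 3.25.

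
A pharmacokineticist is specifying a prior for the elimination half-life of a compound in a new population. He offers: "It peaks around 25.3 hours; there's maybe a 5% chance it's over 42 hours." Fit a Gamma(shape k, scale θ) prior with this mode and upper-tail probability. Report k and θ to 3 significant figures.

Gamma(k,θ) with k>1 has mode (k−1)θ, so θ = 25.3/(k−1).
Need P(X < 42) = 0.95 with θ tied to k this way. Start at k = 2, θ = 25.3: P(X<42) ≈ 0.494.
Too low — raise k to concentrate. Iterating converges to k ≈ 11.9.
Then θ = 25.3/(11.9−1) ≈ 2.33.

k ≈ 11.9, θ ≈ 2.33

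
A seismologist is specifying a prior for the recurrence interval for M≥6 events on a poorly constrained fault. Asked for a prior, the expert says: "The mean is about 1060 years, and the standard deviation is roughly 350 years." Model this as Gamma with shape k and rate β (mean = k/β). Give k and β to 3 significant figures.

For Gamma(k, rate β): mean = k/β, variance = k/β², so CV = 1/√k.
CV = SD/mean = 350/1060 = 0.3302, hence k = 1/CV² = 9.17.
Then β = k/mean = 9.17/1060 = 0.00865.

k ≈ 9.17, β ≈ 0.00865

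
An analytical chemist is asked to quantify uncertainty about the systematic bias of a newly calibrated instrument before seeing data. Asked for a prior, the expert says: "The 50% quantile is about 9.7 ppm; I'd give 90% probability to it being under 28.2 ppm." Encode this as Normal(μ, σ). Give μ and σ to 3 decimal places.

The p-quantile of Normal(μ,σ) is μ + z_p·σ, with z_{0.5} = 0 and z_{0.9} = 1.282.
Eliminate σ: μ = (z₂·x₁ − z₁·x₂)/(z₂ − z₁) = (1.282·9.7 − (0)·28.2)/1.282 = 9.700.
Then σ = (x₂ − x₁)/(z₂ − z₁) = (28.2 − 9.7)/1.282 = 14.436.

μ = 9.700, σ = 14.436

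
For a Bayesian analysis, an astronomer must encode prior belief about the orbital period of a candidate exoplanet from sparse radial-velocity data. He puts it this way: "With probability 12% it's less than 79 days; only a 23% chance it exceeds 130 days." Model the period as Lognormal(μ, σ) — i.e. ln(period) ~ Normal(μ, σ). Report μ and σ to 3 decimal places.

If T ~ Lognormal(μ,σ) then ln T ~ Normal(μ,σ), so the p-quantile of ln T is μ + z_p·σ.
ln(79) = 4.369 and ln(130) = 4.868; z_{0.12} = -1.175, z_{0.77} = 0.7388.
σ = (4.868 − 4.369)/(0.7388 − (-1.175)) = 0.260.
μ = 4.369 − (-1.175)·0.260 = 4.675.

μ ≈ 4.675, σ ≈ 0.260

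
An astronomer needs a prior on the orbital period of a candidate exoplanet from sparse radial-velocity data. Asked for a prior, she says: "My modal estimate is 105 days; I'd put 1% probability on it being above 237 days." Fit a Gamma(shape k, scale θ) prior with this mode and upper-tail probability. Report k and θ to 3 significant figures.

k ≈ 8.24, θ ≈ 14.5

Gamma(k,θ) with k>1 has mode (k−1)θ, so θ = 105/(k−1).
Need P(X < 237) = 0.99 with θ tied to k this way. Start at k = 2, θ = 105: P(X<237) ≈ 0.659.
Too low — raise k to concentrate. Iterating converges to k ≈ 8.24.
Then θ = 105/(8.24−1) ≈ 14.5.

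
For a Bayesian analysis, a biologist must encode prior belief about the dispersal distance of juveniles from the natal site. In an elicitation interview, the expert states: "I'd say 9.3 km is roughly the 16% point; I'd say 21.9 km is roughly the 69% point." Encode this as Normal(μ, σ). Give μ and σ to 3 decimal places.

For Normal(μ,σ), the p-quantile is μ + z_p·σ. Here z_{0.16} = -0.9945, z_{0.69} = 0.4959.
So 9.3 = μ − 0.9945σ and 21.9 = μ + 0.4959σ.
Subtracting: σ = (21.9 − 9.3)/(0.4959 − (-0.9945)) = 8.455.
Then μ = 9.3 − (-0.9945)·8.455 = 17.708.

μ = 17.708, σ = 8.455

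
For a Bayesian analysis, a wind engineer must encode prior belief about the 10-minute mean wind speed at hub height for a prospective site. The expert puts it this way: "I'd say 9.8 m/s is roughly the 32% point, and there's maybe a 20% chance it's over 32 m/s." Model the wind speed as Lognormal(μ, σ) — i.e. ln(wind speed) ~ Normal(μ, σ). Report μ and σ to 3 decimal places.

If T ~ Lognormal(μ,σ) then ln T ~ Normal(μ,σ), so the p-quantile of ln T is μ + z_p·σ.
ln(9.8) = 2.282 and ln(32) = 3.466; z_{0.32} = -0.4677, z_{0.8} = 0.8416.
σ = (3.466 − 2.282)/(0.8416 − (-0.4677)) = 0.904.
μ = 2.282 − (-0.4677)·0.904 = 2.705.

μ ≈ 2.705, σ ≈ 0.904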